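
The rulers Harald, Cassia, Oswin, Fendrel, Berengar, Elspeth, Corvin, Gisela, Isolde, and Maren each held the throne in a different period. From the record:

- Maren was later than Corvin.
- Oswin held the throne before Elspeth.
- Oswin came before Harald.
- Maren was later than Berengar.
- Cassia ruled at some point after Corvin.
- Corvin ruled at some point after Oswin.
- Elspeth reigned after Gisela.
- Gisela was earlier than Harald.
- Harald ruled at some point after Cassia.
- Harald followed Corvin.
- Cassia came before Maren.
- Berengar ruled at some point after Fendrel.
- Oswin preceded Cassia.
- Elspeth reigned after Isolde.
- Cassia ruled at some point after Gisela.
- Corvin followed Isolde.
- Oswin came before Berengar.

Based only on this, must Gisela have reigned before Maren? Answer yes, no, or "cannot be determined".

yes

Chain the constraints: Gisela → Cassia → Maren. Each link is directly stated, so Gisela comes before Maren.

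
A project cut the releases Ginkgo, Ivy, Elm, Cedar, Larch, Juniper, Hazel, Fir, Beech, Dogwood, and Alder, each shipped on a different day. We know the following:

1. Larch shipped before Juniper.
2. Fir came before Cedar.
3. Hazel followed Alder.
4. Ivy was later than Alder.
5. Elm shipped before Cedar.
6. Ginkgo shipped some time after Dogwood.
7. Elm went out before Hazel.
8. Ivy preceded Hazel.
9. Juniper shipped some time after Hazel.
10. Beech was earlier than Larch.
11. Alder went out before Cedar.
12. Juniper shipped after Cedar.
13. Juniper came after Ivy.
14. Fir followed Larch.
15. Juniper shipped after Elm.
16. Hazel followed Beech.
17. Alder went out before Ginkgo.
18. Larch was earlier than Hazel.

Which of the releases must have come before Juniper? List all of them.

Alder, Beech, Cedar, Elm, Fir, Hazel, Ivy, Larch

Directly stated before Juniper: Cedar, Elm, Hazel, Ivy, and Larch.
Alder reaches Juniper via Alder → Hazel → Juniper.
Beech reaches Juniper via Beech → Hazel → Juniper.
Fir reaches Juniper via Fir → Cedar → Juniper.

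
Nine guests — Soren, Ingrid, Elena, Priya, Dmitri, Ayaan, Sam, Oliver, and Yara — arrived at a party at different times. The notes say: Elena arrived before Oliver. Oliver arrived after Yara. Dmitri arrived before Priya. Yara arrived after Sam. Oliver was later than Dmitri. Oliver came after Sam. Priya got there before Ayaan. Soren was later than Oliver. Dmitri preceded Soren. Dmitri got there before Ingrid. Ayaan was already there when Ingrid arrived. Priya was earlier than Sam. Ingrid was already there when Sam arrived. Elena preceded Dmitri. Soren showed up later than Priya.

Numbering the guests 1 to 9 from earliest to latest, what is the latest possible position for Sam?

Sam must come before Oliver, Soren, and Yara — 3 guests forced after them.
Everything else can be placed before Sam in some valid order, so Sam can sit as late as position 9 − 3 = 6.

6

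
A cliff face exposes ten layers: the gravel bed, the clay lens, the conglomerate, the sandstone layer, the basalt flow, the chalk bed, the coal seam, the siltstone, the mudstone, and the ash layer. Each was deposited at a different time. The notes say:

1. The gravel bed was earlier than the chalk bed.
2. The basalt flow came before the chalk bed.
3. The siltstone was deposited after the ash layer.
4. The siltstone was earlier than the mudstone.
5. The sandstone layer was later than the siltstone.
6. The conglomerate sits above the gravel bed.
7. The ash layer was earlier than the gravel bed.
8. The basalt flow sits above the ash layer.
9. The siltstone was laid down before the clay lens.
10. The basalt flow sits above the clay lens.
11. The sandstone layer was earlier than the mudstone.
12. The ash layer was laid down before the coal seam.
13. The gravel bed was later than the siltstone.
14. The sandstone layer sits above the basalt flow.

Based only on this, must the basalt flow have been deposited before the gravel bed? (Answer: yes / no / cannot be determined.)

cannot be determined

No chain of stated constraints runs from the basalt flow to the gravel bed, and none runs from the gravel bed to the basalt flow either.
So the relative order of the basalt flow and the gravel bed is not fixed by the given facts.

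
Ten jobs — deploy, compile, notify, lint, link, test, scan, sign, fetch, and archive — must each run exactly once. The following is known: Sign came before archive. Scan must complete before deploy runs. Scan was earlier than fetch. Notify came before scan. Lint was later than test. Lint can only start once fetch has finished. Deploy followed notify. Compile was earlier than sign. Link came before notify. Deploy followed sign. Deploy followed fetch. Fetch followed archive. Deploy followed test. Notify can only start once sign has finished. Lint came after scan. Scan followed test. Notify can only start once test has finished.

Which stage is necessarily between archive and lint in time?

fetch

Tracing the constraints gives archive → fetch → lint, so fetch sits after archive and before lint.
No other stage is forced both after archive and before lint.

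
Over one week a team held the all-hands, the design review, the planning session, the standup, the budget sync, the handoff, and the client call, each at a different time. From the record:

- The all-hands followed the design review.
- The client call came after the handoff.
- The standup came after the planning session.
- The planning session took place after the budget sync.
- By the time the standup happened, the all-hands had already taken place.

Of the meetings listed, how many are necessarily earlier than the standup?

4

Directly stated before the standup: the all-hands and the planning session.
The budget sync reaches the standup via the budget sync → the planning session → the standup.
The design review reaches the standup via the design review → the all-hands → the standup.
No chain forces the client call (or any of the others) ahead of the standup.
That's the all-hands, the budget sync, the design review, and the planning session — 4 in all.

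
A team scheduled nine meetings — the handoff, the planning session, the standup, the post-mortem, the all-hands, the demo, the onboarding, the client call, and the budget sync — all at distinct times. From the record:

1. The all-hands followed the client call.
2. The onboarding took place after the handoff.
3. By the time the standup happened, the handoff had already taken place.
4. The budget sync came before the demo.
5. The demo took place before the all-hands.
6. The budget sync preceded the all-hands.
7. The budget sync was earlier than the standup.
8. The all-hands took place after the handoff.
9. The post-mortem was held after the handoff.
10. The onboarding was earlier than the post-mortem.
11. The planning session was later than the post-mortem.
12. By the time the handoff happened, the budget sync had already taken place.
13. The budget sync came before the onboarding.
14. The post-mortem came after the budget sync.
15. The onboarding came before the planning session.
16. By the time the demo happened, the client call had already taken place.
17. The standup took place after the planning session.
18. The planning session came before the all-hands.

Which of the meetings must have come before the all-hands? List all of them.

Directly stated before the all-hands: the budget sync, the client call, the demo, the handoff, and the planning session.
The onboarding reaches the all-hands via the onboarding → the planning session → the all-hands.
The post-mortem reaches the all-hands via the post-mortem → the planning session → the all-hands.
No chain forces the standup ahead of the all-hands.

the budget sync, the client call, the demo, the handoff, the onboarding, the planning session, the post-mortem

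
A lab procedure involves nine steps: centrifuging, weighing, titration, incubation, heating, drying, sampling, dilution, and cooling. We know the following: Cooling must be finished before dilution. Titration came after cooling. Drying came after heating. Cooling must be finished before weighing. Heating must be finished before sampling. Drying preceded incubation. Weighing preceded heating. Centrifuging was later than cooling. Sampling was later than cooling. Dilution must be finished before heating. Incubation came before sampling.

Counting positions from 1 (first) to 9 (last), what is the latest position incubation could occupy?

8

Incubation must come before sampling — 1 step forced after it.
Everything else can be placed before incubation in some valid order, so incubation can sit as late as position 9 − 1 = 8.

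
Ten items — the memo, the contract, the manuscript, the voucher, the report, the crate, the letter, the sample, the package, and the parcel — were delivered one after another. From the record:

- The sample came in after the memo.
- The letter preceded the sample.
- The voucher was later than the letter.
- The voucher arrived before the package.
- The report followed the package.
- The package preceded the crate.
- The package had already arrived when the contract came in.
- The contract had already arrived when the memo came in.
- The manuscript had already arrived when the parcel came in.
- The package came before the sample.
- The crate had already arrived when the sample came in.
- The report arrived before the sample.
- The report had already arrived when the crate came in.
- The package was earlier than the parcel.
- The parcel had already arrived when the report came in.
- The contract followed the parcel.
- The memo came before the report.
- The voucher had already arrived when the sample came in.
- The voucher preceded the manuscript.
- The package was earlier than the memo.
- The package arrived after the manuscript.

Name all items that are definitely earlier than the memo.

the contract, the letter, the manuscript, the package, the parcel, the voucher

Directly stated before the memo: the contract and the package.
The letter reaches the memo via the letter → the voucher → the package → the memo.
The manuscript reaches the memo via the manuscript → the package → the memo.
The parcel reaches the memo via the parcel → the contract → the memo.
Likewise the voucher reaches the memo by chaining the stated constraints.
No chain forces the crate (or any of the others) ahead of the memo.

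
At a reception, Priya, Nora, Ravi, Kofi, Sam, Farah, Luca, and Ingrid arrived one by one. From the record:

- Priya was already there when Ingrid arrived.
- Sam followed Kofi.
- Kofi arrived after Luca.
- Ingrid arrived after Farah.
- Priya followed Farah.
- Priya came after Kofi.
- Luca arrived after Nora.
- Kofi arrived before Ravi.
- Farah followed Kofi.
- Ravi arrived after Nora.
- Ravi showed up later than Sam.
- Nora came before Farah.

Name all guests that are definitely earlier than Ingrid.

Farah, Kofi, Luca, Nora, Priya

Directly stated before Ingrid: Farah and Priya.
Kofi reaches Ingrid via Kofi → Farah → Ingrid.
Luca reaches Ingrid via Luca → Kofi → Farah → Ingrid.
Nora reaches Ingrid via Nora → Farah → Ingrid.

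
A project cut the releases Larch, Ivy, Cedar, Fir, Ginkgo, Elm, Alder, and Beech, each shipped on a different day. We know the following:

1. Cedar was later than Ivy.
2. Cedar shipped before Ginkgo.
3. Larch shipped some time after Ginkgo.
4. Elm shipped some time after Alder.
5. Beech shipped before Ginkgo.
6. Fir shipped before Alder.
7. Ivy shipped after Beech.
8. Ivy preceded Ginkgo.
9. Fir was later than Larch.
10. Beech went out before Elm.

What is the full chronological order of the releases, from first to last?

The constraints fix every adjacent pair, so only one ordering works:
Beech → Ivy → Cedar → Ginkgo → Larch → Fir → Alder → Elm.

Beech, Ivy, Cedar, Ginkgo, Larch, Fir, Alder, Elm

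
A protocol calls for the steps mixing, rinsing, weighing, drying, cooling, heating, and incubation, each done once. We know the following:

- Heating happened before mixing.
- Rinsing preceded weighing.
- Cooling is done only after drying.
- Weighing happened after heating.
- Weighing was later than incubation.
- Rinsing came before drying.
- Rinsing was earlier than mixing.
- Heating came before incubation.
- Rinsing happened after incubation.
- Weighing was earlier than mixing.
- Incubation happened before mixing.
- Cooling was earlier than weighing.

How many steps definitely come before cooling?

Directly stated before cooling: drying.
Heating reaches cooling via heating → incubation → rinsing → drying → cooling.
Incubation reaches cooling via incubation → rinsing → drying → cooling.
Rinsing reaches cooling via rinsing → drying → cooling.
That's drying, heating, incubation, and rinsing — 4 in all.

4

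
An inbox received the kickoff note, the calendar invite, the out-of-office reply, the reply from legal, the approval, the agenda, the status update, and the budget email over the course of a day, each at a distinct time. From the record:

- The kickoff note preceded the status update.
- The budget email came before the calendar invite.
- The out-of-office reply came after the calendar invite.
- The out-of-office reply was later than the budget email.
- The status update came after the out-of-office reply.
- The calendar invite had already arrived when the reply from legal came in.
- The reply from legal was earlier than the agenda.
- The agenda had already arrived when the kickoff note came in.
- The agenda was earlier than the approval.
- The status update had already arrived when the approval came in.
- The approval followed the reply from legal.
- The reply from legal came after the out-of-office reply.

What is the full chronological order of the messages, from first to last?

The constraints fix every adjacent pair, so only one ordering works:
the budget email → the calendar invite → the out-of-office reply → the reply from legal → the agenda → the kickoff note → the status update → the approval.

the budget email, the calendar invite, the out-of-office reply, the reply from legal, the agenda, the kickoff note, the status update, the approval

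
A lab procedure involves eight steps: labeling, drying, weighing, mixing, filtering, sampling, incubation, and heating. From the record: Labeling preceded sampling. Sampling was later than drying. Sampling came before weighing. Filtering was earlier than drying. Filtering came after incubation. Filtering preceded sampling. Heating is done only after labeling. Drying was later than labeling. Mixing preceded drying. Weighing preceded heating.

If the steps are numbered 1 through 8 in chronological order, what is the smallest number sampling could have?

6

Drying, filtering, incubation, labeling, and mixing must all come before sampling — 5 forced predecessors.
Nothing else is forced ahead of sampling, so its earliest slot is position 5 + 1 = 6.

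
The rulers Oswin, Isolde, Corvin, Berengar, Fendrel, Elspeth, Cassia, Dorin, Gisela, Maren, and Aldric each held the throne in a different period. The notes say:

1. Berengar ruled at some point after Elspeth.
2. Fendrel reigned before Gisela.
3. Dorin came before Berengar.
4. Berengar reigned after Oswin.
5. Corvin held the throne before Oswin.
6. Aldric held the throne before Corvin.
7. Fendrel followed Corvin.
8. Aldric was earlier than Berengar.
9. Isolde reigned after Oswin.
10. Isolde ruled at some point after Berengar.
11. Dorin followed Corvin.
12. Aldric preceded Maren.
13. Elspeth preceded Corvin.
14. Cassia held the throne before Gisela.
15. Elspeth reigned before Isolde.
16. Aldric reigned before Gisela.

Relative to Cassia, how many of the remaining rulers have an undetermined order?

Forced after Cassia: Gisela.
That leaves Aldric, Berengar, Corvin, Dorin, Elspeth, Fendrel, Isolde, Maren, and Oswin with no forced order relative to Cassia — 9.

9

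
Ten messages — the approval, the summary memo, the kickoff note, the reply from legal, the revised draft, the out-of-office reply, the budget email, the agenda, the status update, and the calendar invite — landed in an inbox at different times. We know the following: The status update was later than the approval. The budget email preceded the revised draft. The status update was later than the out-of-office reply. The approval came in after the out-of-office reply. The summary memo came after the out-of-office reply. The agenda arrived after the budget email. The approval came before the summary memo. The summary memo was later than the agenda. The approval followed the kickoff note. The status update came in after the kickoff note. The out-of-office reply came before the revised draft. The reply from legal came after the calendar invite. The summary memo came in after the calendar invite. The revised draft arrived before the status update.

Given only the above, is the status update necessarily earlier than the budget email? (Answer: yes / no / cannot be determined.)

no

Tracing the constraints gives the budget email → the revised draft → the status update, so the budget email must come before the status update.
That means the status update cannot be before the budget email.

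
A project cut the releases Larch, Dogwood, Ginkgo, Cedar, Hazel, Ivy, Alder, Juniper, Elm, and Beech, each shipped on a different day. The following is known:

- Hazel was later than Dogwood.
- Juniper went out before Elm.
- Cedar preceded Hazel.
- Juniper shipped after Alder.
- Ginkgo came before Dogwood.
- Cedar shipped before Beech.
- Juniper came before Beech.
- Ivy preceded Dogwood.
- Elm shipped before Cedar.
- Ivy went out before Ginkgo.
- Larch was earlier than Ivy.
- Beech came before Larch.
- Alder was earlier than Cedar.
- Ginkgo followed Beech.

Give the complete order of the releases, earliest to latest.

The constraints fix every adjacent pair, so only one ordering works:
Alder → Juniper → Elm → Cedar → Beech → Larch → Ivy → Ginkgo → Dogwood → Hazel.

Alder, Juniper, Elm, Cedar, Beech, Larch, Ivy, Ginkgo, Dogwood, Hazel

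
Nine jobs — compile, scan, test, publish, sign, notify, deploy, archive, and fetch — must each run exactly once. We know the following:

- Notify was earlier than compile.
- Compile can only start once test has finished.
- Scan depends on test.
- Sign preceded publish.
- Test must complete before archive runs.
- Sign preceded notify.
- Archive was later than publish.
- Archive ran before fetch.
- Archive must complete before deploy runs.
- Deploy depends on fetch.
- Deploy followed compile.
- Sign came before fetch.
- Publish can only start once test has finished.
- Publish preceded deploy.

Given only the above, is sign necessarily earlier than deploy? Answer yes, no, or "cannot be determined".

yes

Chain the constraints: sign → publish → deploy. Each link is directly stated, so sign comes before deploy.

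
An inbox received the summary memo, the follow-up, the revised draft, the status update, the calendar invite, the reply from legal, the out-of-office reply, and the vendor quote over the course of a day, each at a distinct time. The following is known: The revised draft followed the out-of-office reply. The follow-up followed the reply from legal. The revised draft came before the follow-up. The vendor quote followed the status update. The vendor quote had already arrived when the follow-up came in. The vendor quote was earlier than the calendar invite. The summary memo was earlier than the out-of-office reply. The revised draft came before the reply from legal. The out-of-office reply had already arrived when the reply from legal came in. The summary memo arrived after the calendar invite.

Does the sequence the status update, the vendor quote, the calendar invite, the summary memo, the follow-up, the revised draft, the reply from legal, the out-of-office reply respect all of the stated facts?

The constraints require the reply from legal before the follow-up, but in the proposed sequence the follow-up appears ahead of the reply from legal. That one violation is enough.

no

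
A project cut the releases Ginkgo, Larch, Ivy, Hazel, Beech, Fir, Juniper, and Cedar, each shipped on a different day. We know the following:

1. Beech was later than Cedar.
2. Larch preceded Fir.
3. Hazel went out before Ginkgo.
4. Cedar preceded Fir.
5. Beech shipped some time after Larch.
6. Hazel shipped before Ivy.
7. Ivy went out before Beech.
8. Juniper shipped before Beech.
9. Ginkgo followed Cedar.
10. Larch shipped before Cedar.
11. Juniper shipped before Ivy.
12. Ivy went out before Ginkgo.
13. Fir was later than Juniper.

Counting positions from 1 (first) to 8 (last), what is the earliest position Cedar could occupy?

Larch must come before Cedar — 1 forced predecessor.
Nothing else is forced ahead of Cedar, so its earliest slot is position 1 + 1 = 2.

2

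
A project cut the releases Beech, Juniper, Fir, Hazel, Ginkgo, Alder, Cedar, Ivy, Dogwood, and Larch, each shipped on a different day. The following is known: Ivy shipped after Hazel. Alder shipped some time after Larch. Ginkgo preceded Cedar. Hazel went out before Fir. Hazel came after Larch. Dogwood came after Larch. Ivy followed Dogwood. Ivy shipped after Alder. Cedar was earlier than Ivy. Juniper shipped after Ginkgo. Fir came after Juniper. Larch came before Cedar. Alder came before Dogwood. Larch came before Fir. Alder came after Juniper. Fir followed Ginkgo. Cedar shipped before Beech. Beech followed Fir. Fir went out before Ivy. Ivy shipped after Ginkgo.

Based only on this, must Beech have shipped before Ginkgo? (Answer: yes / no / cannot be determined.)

no

Tracing the constraints gives Ginkgo → Fir → Beech, so Ginkgo must come before Beech.
That means Beech cannot be before Ginkgo.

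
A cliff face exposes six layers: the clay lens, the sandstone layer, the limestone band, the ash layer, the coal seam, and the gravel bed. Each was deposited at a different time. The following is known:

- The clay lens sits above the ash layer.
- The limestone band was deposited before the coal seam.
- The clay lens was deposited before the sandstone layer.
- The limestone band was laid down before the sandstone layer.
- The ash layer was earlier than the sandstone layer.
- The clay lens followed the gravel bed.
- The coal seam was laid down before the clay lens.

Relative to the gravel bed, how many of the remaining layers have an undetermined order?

Forced after the gravel bed: the clay lens and the sandstone layer.
That leaves the ash layer, the coal seam, and the limestone band with no forced order relative to the gravel bed — 3.

3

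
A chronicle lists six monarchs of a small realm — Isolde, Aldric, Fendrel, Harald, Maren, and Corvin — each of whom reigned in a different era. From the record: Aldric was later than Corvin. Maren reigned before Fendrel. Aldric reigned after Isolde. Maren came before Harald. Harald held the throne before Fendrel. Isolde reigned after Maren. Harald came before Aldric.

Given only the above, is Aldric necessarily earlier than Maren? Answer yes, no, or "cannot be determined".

Tracing the constraints gives Maren → Isolde → Aldric, so Maren must come before Aldric.
That means Aldric cannot be before Maren.

no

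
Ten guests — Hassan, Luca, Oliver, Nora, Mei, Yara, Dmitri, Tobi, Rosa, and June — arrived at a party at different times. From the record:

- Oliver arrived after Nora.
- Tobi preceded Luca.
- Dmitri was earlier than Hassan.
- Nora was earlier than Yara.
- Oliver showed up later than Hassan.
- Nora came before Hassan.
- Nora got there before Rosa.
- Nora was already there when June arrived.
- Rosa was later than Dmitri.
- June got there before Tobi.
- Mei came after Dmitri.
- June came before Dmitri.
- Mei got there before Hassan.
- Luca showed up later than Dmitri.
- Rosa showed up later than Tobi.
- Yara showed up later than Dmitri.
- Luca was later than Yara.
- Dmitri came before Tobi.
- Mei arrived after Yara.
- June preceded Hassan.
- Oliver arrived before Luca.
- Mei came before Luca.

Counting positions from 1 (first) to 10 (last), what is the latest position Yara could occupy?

Yara must come before Hassan, Luca, Mei, and Oliver — 4 guests forced after them.
Everything else can be placed before Yara in some valid order, so Yara can sit as late as position 10 − 4 = 6.

6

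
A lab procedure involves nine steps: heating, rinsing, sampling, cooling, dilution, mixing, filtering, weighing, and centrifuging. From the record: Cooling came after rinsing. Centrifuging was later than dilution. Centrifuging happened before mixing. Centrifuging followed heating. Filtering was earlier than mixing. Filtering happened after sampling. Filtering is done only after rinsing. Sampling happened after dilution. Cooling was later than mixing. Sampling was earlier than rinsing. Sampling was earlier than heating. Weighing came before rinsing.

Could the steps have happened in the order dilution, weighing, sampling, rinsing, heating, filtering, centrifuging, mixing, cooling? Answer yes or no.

yes

Check each stated constraint against the proposed order — e.g. rinsing is ahead of cooling; dilution is ahead of centrifuging. Every pair is in the required order; nothing is violated.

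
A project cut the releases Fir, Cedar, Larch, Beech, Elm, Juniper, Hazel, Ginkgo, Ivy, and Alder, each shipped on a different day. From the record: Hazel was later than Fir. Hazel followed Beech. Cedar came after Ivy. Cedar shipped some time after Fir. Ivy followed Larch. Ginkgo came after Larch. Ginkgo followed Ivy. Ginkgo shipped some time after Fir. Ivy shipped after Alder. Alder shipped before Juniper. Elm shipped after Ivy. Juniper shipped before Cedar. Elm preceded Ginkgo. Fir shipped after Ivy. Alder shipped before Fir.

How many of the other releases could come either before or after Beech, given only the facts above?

Forced after Beech: Hazel.
That leaves Alder, Cedar, Elm, Fir, Ginkgo, Ivy, Juniper, and Larch with no forced order relative to Beech — 8.

8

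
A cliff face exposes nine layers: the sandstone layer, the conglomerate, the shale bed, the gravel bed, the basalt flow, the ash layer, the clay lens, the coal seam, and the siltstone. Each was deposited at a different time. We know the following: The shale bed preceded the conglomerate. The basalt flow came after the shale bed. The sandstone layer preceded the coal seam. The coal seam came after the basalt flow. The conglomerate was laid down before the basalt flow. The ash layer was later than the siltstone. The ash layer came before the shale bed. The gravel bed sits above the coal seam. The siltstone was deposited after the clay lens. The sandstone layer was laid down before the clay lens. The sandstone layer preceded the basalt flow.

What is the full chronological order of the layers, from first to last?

The constraints fix every adjacent pair, so only one ordering works:
the sandstone layer → the clay lens → the siltstone → the ash layer → the shale bed → the conglomerate → the basalt flow → the coal seam → the gravel bed.

the sandstone layer, the clay lens, the siltstone, the ash layer, the shale bed, the conglomerate, the basalt flow, the coal seam, the gravel bed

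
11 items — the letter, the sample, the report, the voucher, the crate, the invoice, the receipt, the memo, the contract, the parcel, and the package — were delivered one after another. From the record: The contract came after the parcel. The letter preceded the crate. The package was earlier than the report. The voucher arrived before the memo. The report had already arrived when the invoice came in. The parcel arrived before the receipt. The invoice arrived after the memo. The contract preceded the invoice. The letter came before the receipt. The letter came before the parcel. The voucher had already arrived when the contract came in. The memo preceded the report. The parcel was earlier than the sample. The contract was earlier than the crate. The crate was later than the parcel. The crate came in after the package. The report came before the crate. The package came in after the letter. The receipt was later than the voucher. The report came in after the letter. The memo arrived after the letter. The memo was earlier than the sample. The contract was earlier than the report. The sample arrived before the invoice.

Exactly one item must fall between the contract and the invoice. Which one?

Tracing the constraints gives the contract → the report → the invoice, so the report sits after the contract and before the invoice.
No other item is forced both after the contract and before the invoice.

the report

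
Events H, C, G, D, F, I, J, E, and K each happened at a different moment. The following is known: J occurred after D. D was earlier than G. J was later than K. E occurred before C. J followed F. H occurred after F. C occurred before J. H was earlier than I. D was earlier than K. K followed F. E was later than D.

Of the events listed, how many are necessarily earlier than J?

Directly stated before J: C, D, F, and K.
E reaches J via E → C → J.
No chain forces I (or any of the others) ahead of J.
That's C, D, E, F, and K — 5 in all.

5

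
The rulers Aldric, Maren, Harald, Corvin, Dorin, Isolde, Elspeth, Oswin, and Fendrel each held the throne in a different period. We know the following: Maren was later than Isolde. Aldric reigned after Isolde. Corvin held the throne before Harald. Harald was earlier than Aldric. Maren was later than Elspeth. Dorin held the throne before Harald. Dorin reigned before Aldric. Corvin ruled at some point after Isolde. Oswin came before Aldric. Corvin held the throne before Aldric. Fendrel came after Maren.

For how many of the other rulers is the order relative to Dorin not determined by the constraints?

Forced after Dorin: Aldric and Harald.
That leaves Corvin, Elspeth, Fendrel, Isolde, Maren, and Oswin with no forced order relative to Dorin — 6.

6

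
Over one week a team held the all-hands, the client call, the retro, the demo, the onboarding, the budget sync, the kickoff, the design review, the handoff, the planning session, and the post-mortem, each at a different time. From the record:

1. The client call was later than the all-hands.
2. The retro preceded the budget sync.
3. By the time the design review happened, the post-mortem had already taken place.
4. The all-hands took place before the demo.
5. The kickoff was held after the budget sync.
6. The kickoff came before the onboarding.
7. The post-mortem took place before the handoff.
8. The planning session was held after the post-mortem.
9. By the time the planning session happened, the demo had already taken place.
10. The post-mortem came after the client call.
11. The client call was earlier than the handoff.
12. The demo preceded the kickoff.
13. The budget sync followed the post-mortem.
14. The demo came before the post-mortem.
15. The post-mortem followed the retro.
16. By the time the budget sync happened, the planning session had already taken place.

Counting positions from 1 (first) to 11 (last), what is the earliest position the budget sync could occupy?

7

The all-hands, the client call, the demo, the planning session, the post-mortem, and the retro must all come before the budget sync — 6 forced predecessors.
Nothing else is forced ahead of the budget sync, so its earliest slot is position 6 + 1 = 7.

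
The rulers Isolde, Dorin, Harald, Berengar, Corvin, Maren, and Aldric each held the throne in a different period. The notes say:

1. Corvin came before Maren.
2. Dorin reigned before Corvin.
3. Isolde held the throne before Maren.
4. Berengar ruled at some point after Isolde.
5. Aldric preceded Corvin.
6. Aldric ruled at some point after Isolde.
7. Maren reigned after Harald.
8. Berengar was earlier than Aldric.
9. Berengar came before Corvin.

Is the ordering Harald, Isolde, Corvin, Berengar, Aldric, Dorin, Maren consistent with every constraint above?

no

The constraints require Aldric before Corvin, but in the proposed sequence Corvin appears ahead of Aldric. That one violation is enough.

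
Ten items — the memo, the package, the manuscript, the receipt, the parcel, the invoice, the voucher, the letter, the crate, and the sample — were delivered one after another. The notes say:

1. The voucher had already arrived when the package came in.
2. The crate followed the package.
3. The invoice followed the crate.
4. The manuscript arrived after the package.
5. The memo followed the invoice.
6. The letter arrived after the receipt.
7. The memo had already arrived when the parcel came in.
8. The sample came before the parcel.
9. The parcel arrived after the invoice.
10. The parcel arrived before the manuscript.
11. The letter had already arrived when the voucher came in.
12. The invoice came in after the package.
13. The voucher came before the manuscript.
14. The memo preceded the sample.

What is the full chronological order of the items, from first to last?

the receipt, the letter, the voucher, the package, the crate, the invoice, the memo, the sample, the parcel, the manuscript

The constraints fix every adjacent pair, so only one ordering works:
the receipt → the letter → the voucher → the package → the crate → the invoice → the memo → the sample → the parcel → the manuscript.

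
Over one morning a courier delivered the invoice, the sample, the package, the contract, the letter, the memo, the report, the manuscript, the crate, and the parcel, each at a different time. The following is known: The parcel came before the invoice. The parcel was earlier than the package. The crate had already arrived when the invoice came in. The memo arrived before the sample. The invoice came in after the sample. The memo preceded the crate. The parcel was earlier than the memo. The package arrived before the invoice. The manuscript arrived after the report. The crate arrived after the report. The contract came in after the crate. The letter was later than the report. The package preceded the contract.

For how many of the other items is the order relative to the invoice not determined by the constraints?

3

Forced before the invoice: the crate, the memo, the package, the parcel, the report, and the sample.
That leaves the contract, the letter, and the manuscript with no forced order relative to the invoice — 3.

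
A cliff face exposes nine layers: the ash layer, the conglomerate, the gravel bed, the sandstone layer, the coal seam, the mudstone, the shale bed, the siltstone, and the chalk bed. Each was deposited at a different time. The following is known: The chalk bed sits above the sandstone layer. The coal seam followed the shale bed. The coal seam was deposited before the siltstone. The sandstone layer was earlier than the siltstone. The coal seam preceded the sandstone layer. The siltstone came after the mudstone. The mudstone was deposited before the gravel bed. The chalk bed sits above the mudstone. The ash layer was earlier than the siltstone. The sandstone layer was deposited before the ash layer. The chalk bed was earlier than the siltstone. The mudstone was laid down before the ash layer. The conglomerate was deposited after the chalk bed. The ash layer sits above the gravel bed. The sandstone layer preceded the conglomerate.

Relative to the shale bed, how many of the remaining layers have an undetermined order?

Forced after the shale bed: the ash layer, the chalk bed, the coal seam, the conglomerate, the sandstone layer, and the siltstone.
That leaves the gravel bed and the mudstone with no forced order relative to the shale bed — 2.

2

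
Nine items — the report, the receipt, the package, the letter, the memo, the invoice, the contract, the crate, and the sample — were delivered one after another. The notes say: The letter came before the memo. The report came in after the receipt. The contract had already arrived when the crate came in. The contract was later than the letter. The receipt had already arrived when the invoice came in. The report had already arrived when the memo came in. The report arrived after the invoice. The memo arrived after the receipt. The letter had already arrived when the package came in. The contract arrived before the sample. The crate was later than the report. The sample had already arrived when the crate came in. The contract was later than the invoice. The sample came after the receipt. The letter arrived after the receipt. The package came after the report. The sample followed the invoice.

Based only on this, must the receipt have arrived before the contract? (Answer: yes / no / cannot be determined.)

Chain the constraints: the receipt → the letter → the contract. Each link is directly stated, so the receipt comes before the contract.

yes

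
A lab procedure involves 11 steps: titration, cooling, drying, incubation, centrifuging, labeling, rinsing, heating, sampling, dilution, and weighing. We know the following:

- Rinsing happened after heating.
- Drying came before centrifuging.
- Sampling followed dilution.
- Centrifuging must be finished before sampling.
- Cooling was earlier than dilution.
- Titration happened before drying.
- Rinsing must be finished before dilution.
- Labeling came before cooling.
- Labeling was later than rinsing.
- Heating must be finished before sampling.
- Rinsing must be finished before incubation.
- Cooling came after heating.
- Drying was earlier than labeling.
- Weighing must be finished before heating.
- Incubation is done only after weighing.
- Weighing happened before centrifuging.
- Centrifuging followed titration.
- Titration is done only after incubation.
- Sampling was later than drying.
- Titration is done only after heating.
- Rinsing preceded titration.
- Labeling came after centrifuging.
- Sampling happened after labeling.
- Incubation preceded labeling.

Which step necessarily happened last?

Every other step has a chain of constraints placing it before sampling, so sampling is last.

sampling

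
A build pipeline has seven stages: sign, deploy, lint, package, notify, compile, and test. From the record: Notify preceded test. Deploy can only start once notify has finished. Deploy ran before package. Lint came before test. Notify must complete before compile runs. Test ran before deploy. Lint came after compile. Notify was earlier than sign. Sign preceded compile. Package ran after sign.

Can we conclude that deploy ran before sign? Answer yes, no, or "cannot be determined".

Tracing the constraints gives sign → compile → lint → test → deploy, so sign must come before deploy.
That means deploy cannot be before sign.

no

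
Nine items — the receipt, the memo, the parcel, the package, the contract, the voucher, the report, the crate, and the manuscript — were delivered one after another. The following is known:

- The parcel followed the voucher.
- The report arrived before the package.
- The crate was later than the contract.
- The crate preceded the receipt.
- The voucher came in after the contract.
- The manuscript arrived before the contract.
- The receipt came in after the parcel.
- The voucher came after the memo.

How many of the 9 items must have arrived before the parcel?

Directly stated before the parcel: the voucher.
The contract reaches the parcel via the contract → the voucher → the parcel.
The manuscript reaches the parcel via the manuscript → the contract → the voucher → the parcel.
The memo reaches the parcel via the memo → the voucher → the parcel.
That's the contract, the manuscript, the memo, and the voucher — 4 in all.

4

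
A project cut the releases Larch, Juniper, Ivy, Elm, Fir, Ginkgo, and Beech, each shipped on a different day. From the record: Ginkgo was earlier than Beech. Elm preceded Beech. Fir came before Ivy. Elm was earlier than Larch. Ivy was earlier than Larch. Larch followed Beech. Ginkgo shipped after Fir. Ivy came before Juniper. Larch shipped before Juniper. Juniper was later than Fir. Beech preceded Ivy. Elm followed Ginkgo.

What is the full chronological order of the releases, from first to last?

The constraints fix every adjacent pair, so only one ordering works:
Fir → Ginkgo → Elm → Beech → Ivy → Larch → Juniper.

Fir, Ginkgo, Elm, Beech, Ivy, Larch, Juniper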